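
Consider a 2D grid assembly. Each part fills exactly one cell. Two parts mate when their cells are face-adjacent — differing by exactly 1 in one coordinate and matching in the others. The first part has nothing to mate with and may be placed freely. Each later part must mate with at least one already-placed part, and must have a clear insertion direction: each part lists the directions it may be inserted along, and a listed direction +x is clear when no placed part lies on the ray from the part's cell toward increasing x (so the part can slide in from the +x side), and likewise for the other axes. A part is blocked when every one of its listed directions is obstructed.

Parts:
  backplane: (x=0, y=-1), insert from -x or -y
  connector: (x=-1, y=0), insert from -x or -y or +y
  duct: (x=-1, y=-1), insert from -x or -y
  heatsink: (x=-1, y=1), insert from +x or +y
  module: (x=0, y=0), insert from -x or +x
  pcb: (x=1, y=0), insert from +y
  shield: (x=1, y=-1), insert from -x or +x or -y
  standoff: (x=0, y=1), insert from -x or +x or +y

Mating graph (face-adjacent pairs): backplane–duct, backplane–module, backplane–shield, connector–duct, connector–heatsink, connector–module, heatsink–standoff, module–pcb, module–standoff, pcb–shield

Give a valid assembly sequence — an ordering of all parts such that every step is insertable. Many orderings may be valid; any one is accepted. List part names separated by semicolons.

duct; backplane; connector; module; pcb; standoff; heatsink; shield

1. duct@(-1, -1) [-x clear] — {duct}
2. backplane@(0, -1) [-y clear] — {backplane, duct}
3. connector@(-1, 0) [-x clear] — {backplane, connector, duct}
4. module@(0, 0) [+x clear] — {backplane, connector, duct, module}
5. pcb@(1, 0) [+y clear] — {backplane, connector, duct, module, pcb}
6. standoff@(0, 1) [-x clear] — {backplane, connector, duct, module, pcb, standoff}
7. heatsink@(-1, 1) [+y clear] — {backplane, connector, duct, heatsink, module, pcb, standoff}
8. shield@(1, -1) [+x clear] — {backplane, connector, duct, heatsink, module, pcb, shield, standoff}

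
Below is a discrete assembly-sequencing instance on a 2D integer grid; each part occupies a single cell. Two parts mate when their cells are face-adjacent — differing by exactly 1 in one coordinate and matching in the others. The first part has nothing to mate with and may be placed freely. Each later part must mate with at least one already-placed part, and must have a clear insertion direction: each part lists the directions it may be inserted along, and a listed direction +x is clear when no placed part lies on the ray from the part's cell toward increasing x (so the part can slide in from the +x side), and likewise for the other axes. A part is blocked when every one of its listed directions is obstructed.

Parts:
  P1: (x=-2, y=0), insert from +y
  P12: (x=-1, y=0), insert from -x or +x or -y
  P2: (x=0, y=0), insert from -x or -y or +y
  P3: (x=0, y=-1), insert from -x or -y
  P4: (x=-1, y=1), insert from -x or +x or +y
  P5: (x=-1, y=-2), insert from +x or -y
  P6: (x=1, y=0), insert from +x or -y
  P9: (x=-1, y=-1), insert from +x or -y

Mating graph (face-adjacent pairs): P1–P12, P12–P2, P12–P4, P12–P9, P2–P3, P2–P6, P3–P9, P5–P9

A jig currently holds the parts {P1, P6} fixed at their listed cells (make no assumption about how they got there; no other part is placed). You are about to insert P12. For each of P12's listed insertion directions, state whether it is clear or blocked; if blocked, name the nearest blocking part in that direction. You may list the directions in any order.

+x: blocked by P6; -x: blocked by P1; -y: clear

-x: nearest on ray is P1@(-2, 0) ⇒ blocked
+x: nearest on ray is P6@(1, 0) ⇒ blocked
-y: ray from P12(-1, 0) has no placed part ⇒ clear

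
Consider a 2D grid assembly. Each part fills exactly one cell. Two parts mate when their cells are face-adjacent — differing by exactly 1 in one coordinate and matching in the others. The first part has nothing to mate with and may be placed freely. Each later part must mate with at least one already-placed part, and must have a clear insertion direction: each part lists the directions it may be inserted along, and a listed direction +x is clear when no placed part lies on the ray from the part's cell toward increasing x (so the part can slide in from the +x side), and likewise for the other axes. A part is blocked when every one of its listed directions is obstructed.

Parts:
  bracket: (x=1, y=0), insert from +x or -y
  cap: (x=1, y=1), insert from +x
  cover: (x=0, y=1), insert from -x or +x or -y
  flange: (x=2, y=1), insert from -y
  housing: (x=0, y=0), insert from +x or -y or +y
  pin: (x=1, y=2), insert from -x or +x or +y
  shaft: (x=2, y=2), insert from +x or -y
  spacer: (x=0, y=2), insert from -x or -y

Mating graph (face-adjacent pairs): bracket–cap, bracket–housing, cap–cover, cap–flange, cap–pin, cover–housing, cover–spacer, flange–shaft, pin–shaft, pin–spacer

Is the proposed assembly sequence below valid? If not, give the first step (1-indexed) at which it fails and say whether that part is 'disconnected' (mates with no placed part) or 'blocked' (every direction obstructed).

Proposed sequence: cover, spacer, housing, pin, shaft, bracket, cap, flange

1. cover@(0, 1) [-x clear] — {cover}
2. spacer@(0, 2) [-x clear] — {cover, spacer}
3. housing@(0, 0) [+x clear] — {cover, housing, spacer}
4. pin@(1, 2) [+x clear] — {cover, housing, pin, spacer}
5. shaft@(2, 2) [+x clear] — {cover, housing, pin, shaft, spacer}
6. bracket@(1, 0) [+x clear] — {bracket, cover, housing, pin, shaft, spacer}
7. cap@(1, 1) [+x clear] — {bracket, cap, cover, housing, pin, shaft, spacer}
8. flange@(2, 1) [-y clear] — {bracket, cap, cover, flange, housing, pin, shaft, spacer}

Valid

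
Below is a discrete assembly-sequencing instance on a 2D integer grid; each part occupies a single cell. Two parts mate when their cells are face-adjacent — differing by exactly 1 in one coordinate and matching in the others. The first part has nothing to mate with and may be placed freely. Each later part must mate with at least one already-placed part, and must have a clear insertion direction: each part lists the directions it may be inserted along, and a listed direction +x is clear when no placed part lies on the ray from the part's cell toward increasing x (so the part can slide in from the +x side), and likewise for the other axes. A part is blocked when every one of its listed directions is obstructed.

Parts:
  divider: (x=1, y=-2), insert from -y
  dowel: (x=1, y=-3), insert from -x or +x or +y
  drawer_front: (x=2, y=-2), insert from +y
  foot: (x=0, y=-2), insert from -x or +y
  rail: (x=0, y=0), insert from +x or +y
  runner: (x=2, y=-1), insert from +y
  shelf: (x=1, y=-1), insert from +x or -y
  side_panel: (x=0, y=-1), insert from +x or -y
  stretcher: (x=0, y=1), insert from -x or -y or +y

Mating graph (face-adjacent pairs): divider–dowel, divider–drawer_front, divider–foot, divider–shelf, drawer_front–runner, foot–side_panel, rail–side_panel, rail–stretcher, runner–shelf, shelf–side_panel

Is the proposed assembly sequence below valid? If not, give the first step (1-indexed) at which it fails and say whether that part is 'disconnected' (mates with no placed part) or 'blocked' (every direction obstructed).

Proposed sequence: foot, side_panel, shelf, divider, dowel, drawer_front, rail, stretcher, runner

1. foot@(0, -2) [-x clear] — {foot}
2. side_panel@(0, -1) [+x clear] — {foot, side_panel}
3. shelf@(1, -1) [+x clear] — {foot, shelf, side_panel}
4. divider@(1, -2) [-y clear] — {divider, foot, shelf, side_panel}
5. dowel@(1, -3) [-x clear] — {divider, dowel, foot, shelf, side_panel}
6. drawer_front@(2, -2) [+y clear] — {divider, dowel, drawer_front, foot, shelf, side_panel}
7. rail@(0, 0) [+x clear] — {divider, dowel, drawer_front, foot, rail, shelf, side_panel}
8. stretcher@(0, 1) [-x clear] — {divider, dowel, drawer_front, foot, rail, shelf, side_panel, stretcher}
9. runner@(2, -1) [+y clear] — {divider, dowel, drawer_front, foot, rail, runner, shelf, side_panel, stretcher}

Valid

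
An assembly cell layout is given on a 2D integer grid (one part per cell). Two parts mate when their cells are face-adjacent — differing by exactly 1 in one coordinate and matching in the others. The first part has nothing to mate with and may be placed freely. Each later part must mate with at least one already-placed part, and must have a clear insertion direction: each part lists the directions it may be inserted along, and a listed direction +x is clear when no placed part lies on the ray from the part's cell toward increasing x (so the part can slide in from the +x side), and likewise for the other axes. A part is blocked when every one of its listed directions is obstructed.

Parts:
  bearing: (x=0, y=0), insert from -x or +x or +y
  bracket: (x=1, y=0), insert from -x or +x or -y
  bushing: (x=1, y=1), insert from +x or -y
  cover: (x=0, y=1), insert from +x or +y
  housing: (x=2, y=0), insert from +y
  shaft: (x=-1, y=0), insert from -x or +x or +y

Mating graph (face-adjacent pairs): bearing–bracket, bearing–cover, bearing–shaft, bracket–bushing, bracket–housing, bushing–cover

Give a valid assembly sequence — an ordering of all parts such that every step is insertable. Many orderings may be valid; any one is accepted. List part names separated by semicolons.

shaft; bearing; cover; bushing; bracket; housing

1. shaft@(-1, 0) [-x clear] — {shaft}
2. bearing@(0, 0) [+x clear] — {bearing, shaft}
3. cover@(0, 1) [+x clear] — {bearing, cover, shaft}
4. bushing@(1, 1) [+x clear] — {bearing, bushing, cover, shaft}
5. bracket@(1, 0) [+x clear] — {bearing, bracket, bushing, cover, shaft}
6. housing@(2, 0) [+y clear] — {bearing, bracket, bushing, cover, housing, shaft}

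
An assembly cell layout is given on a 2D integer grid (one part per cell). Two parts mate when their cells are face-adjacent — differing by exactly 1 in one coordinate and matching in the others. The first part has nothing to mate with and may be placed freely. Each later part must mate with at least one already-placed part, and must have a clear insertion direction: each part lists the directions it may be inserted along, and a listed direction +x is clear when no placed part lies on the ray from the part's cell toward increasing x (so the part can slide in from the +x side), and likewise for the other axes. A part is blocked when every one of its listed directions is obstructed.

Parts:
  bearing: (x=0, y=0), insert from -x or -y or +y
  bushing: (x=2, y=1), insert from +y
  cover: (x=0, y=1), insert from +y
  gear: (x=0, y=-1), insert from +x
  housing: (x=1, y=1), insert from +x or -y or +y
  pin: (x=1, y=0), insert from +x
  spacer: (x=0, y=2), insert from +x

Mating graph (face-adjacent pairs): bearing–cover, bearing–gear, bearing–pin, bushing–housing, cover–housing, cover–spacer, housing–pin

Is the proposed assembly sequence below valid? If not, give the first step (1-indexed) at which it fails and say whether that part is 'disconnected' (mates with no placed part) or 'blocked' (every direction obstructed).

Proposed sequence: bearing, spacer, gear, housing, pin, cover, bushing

1. bearing@(0, 0) [-x clear] — {bearing}
2. spacer@(0, 2) — no placed neighbour ⇒ disconnected

Invalid at step 2 (disconnected)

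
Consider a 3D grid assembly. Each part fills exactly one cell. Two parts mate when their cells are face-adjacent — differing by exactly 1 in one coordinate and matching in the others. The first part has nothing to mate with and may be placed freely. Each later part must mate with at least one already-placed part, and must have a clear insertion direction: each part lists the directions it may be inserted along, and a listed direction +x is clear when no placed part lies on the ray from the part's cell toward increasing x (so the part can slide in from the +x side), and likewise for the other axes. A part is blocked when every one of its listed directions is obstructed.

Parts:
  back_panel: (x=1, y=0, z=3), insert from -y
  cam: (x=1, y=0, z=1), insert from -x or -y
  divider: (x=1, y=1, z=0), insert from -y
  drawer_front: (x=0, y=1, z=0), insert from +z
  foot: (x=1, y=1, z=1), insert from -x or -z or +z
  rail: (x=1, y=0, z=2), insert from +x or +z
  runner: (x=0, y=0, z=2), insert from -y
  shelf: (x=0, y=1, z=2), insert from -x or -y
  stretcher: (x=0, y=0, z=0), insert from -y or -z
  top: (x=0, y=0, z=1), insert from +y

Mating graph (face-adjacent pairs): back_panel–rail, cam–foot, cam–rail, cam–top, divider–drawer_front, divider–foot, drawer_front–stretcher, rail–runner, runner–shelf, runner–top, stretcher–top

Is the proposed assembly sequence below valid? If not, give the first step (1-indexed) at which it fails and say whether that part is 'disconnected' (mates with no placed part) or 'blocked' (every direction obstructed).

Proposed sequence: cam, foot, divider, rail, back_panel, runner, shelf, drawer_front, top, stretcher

Invalid at step 8 (blocked)

1. cam@(1, 0, 1) [-x clear] — {cam}
2. foot@(1, 1, 1) [-x clear] — {cam, foot}
3. divider@(1, 1, 0) [-y clear] — {cam, divider, foot}
4. rail@(1, 0, 2) [+x clear] — {cam, divider, foot, rail}
5. back_panel@(1, 0, 3) [-y clear] — {back_panel, cam, divider, foot, rail}
6. runner@(0, 0, 2) [-y clear] — {back_panel, cam, divider, foot, rail, runner}
7. shelf@(0, 1, 2) [-x clear] — {back_panel, cam, divider, foot, rail, runner, shelf}
8. drawer_front@(0, 1, 0) — +z all obstructed ⇒ blocked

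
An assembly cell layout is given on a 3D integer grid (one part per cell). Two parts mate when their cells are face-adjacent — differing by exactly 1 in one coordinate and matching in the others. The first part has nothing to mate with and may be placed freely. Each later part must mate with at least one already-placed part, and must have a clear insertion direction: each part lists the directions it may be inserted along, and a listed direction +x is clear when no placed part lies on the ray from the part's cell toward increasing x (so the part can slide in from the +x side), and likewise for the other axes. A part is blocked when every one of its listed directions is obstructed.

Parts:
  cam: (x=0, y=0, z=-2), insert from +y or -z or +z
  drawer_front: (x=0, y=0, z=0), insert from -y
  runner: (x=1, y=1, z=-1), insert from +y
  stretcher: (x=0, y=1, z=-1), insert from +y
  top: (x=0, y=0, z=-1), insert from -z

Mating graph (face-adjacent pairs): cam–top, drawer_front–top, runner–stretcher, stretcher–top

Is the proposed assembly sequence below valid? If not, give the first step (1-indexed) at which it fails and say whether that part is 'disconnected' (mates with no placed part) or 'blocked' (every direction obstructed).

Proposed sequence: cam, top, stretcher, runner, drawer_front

1. cam@(0, 0, -2) [+y clear] — {cam}
2. top@(0, 0, -1) — -z all obstructed ⇒ blocked

Invalid at step 2 (blocked)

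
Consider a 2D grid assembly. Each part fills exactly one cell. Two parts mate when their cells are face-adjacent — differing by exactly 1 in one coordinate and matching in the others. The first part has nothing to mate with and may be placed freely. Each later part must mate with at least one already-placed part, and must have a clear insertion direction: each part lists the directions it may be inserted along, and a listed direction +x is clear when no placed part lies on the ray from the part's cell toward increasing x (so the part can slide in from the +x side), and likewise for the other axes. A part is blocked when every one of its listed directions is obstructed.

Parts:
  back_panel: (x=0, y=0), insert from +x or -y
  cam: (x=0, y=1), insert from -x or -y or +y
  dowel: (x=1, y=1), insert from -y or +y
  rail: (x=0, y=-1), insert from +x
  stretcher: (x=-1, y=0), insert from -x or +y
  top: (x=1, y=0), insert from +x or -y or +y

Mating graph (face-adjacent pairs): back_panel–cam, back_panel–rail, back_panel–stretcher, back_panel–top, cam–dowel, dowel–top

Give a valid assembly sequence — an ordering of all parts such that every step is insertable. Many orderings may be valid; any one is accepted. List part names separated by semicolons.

1. dowel@(1, 1) [-y clear] — {dowel}
2. cam@(0, 1) [-x clear] — {cam, dowel}
3. back_panel@(0, 0) [+x clear] — {back_panel, cam, dowel}
4. rail@(0, -1) [+x clear] — {back_panel, cam, dowel, rail}
5. stretcher@(-1, 0) [-x clear] — {back_panel, cam, dowel, rail, stretcher}
6. top@(1, 0) [+x clear] — {back_panel, cam, dowel, rail, stretcher, top}

dowel; cam; back_panel; rail; stretcher; top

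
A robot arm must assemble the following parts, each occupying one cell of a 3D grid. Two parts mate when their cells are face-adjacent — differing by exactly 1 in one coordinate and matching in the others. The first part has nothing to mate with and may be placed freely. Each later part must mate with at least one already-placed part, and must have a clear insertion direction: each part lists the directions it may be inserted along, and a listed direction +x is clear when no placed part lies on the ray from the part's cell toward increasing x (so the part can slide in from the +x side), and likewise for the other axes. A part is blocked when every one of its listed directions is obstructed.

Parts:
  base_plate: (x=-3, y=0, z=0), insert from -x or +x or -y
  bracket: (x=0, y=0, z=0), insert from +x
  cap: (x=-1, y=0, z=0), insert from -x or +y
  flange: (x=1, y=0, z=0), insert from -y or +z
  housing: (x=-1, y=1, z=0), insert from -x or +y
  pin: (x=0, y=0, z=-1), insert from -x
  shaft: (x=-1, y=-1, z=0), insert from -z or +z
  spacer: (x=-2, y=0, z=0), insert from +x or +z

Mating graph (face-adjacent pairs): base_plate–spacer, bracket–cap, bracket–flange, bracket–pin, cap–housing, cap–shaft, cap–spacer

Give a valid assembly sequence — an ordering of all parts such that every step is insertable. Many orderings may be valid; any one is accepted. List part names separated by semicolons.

1. housing@(-1, 1, 0) [-x clear] — {housing}
2. cap@(-1, 0, 0) [-x clear] — {cap, housing}
3. bracket@(0, 0, 0) [+x clear] — {bracket, cap, housing}
4. flange@(1, 0, 0) [-y clear] — {bracket, cap, flange, housing}
5. spacer@(-2, 0, 0) [+z clear] — {bracket, cap, flange, housing, spacer}
6. pin@(0, 0, -1) [-x clear] — {bracket, cap, flange, housing, pin, spacer}
7. shaft@(-1, -1, 0) [-z clear] — {bracket, cap, flange, housing, pin, shaft, spacer}
8. base_plate@(-3, 0, 0) [-x clear] — {base_plate, bracket, cap, flange, housing, pin, shaft, spacer}

housing; cap; bracket; flange; spacer; pin; shaft; base_plate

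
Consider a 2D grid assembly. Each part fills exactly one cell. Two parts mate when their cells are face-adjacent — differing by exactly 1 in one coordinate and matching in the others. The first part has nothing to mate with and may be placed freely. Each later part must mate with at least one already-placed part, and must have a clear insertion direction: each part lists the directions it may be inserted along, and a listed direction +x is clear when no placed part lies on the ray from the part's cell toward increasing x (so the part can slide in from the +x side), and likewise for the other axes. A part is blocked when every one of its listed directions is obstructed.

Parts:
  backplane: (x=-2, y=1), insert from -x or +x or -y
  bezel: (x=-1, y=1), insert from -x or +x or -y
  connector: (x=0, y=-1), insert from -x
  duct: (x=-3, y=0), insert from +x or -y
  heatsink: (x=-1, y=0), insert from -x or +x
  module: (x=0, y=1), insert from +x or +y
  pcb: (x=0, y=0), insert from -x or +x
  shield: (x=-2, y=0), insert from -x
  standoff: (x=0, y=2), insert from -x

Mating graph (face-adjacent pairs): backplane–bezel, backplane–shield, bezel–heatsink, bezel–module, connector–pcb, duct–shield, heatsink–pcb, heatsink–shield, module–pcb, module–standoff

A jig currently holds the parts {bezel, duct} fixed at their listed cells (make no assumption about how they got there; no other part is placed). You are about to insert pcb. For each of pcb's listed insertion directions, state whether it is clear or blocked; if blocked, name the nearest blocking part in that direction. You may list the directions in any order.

+x: clear; -x: blocked by duct

-x: nearest on ray is duct@(-3, 0) ⇒ blocked
+x: ray from pcb(0, 0) has no placed part ⇒ clear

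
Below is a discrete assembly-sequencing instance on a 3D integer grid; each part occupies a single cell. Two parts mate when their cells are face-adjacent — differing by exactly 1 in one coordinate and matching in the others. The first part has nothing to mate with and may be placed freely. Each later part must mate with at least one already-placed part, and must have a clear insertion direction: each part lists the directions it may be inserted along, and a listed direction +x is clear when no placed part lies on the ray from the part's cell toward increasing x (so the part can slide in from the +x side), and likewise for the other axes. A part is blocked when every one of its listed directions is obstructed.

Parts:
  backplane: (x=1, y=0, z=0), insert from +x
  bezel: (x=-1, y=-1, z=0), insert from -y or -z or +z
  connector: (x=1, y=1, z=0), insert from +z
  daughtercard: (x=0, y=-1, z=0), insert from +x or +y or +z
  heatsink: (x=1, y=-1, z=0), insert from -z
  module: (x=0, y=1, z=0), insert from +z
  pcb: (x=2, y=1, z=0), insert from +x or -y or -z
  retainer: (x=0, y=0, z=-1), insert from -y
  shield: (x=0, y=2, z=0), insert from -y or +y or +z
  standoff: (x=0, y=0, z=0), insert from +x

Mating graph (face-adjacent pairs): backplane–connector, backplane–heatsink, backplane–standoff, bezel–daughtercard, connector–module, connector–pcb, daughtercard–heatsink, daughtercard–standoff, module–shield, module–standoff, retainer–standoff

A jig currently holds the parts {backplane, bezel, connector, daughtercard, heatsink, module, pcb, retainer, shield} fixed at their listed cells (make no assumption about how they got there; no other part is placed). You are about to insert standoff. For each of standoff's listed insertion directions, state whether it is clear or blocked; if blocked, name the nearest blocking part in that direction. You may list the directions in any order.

+x: blocked by backplane

+x: nearest on ray is backplane@(1, 0, 0) ⇒ blocked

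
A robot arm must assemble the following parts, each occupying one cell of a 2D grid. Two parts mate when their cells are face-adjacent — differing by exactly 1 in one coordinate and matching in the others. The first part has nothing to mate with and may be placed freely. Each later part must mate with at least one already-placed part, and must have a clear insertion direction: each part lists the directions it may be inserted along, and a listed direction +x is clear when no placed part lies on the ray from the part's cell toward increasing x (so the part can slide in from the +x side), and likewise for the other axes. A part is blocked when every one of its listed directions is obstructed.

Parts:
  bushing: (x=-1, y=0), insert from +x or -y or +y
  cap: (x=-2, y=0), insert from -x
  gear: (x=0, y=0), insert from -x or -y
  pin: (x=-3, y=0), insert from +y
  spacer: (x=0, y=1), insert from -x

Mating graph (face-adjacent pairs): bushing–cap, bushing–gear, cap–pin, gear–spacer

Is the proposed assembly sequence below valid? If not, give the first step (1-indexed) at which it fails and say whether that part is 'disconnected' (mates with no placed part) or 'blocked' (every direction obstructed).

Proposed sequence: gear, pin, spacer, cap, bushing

Invalid at step 2 (disconnected)

1. gear@(0, 0) [-x clear] — {gear}
2. pin@(-3, 0) — no placed neighbour ⇒ disconnected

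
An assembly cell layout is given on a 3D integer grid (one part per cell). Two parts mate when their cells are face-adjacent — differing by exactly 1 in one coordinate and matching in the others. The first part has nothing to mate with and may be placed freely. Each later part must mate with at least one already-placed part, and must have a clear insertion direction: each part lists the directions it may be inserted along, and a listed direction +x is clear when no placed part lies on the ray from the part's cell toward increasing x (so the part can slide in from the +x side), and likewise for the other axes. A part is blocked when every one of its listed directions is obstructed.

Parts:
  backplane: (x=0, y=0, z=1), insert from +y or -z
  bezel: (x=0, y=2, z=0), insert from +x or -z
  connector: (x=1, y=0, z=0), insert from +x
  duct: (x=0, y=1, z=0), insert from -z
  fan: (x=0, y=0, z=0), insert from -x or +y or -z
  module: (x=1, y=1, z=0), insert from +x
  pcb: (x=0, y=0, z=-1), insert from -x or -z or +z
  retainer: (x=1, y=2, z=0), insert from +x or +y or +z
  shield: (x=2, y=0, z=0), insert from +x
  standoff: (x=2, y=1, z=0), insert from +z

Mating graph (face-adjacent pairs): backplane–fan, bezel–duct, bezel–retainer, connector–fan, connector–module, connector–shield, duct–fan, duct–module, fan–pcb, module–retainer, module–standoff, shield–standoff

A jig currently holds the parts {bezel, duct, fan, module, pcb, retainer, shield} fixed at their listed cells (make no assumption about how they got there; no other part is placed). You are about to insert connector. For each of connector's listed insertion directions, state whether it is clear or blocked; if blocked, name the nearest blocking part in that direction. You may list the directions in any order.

+x: nearest on ray is shield@(2, 0, 0) ⇒ blocked

+x: blocked by shield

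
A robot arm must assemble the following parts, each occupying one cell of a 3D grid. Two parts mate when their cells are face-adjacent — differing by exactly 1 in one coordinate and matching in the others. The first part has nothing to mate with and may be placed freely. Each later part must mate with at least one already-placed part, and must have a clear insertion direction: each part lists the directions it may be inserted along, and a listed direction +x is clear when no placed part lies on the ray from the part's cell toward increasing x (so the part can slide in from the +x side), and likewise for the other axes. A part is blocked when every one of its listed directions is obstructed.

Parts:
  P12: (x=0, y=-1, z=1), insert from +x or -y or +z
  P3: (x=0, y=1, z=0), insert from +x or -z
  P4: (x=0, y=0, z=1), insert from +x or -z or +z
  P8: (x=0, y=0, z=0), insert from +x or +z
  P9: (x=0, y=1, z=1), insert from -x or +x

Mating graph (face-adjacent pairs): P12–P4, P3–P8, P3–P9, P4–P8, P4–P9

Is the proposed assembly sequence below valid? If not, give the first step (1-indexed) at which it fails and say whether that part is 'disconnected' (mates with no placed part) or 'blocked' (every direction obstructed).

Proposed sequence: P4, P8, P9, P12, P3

Valid

1. P4@(0, 0, 1) [+x clear] — {P4}
2. P8@(0, 0, 0) [+x clear] — {P4, P8}
3. P9@(0, 1, 1) [-x clear] — {P4, P8, P9}
4. P12@(0, -1, 1) [+x clear] — {P12, P4, P8, P9}
5. P3@(0, 1, 0) [+x clear] — {P12, P3, P4, P8, P9}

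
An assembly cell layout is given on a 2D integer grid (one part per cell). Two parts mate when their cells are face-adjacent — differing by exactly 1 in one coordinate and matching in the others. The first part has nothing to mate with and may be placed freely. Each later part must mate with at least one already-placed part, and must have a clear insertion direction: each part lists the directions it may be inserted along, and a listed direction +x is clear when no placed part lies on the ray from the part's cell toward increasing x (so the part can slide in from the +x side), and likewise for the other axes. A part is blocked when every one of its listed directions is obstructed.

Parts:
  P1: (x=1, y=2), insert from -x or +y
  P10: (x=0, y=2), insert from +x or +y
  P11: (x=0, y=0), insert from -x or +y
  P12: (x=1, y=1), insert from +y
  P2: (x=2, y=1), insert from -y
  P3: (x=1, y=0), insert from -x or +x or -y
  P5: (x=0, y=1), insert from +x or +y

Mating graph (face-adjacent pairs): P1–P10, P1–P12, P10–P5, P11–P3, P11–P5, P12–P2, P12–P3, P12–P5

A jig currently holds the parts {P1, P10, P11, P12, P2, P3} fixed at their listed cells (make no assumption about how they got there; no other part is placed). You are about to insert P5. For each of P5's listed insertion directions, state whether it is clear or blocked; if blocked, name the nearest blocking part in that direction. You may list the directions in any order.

+x: nearest on ray is P12@(1, 1) ⇒ blocked
+y: nearest on ray is P10@(0, 2) ⇒ blocked

+x: blocked by P12; +y: blocked by P10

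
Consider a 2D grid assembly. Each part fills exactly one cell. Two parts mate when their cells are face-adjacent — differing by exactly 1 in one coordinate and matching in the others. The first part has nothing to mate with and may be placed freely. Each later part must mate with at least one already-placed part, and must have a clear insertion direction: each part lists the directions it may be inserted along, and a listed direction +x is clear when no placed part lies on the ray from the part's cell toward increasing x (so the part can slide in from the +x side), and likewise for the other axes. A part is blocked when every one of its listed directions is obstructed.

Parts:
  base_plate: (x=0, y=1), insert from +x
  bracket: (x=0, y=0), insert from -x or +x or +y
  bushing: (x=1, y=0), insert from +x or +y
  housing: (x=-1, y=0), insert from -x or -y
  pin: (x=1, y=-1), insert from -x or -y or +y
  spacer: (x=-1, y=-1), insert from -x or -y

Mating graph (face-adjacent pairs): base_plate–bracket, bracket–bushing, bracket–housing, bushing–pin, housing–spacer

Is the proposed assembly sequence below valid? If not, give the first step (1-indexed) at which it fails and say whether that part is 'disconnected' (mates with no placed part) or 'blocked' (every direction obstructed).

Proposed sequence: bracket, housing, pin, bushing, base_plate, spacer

1. bracket@(0, 0) [-x clear] — {bracket}
2. housing@(-1, 0) [-x clear] — {bracket, housing}
3. pin@(1, -1) — no placed neighbour ⇒ disconnected

Invalid at step 3 (disconnected)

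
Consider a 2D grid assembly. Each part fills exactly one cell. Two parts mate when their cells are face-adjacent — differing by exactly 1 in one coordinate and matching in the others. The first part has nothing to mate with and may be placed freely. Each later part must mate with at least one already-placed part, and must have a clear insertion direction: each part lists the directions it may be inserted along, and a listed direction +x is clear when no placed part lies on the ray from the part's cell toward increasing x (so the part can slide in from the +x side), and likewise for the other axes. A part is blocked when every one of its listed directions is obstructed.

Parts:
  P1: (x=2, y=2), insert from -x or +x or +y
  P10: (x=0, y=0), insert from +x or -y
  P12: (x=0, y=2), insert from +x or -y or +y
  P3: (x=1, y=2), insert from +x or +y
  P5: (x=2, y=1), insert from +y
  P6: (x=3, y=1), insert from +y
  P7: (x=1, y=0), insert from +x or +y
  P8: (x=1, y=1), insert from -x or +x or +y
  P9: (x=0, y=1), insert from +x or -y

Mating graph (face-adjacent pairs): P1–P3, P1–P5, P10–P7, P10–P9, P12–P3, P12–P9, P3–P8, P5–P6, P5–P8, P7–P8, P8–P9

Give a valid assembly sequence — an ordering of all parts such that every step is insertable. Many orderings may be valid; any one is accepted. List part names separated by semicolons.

1. P12@(0, 2) [+x clear] — {P12}
2. P3@(1, 2) [+x clear] — {P12, P3}
3. P8@(1, 1) [-x clear] — {P12, P3, P8}
4. P5@(2, 1) [+y clear] — {P12, P3, P5, P8}
5. P7@(1, 0) [+x clear] — {P12, P3, P5, P7, P8}
6. P1@(2, 2) [+x clear] — {P1, P12, P3, P5, P7, P8}
7. P6@(3, 1) [+y clear] — {P1, P12, P3, P5, P6, P7, P8}
8. P9@(0, 1) [-y clear] — {P1, P12, P3, P5, P6, P7, P8, P9}
9. P10@(0, 0) [-y clear] — {P1, P10, P12, P3, P5, P6, P7, P8, P9}

P12; P3; P8; P5; P7; P1; P6; P9; P10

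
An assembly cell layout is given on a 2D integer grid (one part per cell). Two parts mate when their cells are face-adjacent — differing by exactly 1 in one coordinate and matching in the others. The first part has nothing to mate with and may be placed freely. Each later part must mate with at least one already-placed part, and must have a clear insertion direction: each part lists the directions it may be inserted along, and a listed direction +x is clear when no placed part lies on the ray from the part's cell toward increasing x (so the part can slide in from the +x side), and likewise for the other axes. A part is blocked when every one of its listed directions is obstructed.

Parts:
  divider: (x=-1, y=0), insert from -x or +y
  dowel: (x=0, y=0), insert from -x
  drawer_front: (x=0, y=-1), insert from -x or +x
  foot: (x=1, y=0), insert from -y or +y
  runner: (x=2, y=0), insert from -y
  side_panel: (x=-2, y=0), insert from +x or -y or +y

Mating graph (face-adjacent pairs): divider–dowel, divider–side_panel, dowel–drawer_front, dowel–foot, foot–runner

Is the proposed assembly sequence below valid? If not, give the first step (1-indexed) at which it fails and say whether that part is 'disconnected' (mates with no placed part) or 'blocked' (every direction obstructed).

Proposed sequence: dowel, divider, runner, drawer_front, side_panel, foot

1. dowel@(0, 0) [-x clear] — {dowel}
2. divider@(-1, 0) [-x clear] — {divider, dowel}
3. runner@(2, 0) — no placed neighbour ⇒ disconnected

Invalid at step 3 (disconnected)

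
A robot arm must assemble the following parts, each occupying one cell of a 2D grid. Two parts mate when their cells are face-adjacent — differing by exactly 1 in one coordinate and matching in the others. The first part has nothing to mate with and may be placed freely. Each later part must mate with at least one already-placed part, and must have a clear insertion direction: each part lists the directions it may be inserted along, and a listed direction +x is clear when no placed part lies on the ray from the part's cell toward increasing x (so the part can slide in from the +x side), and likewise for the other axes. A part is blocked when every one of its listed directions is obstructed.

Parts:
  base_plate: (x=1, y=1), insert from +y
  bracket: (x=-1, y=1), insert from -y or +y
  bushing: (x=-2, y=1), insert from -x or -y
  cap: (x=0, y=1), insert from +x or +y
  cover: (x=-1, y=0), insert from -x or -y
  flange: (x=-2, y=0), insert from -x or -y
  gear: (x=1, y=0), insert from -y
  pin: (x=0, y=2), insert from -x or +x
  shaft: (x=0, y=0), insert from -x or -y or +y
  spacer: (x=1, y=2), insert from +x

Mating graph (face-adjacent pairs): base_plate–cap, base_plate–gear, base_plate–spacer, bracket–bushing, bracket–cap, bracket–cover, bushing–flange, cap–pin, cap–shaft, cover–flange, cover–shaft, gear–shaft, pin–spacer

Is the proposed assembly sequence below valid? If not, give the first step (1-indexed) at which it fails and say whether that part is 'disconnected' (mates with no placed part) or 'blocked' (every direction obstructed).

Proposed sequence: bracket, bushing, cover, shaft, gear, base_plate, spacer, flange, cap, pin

Valid

1. bracket@(-1, 1) [-y clear] — {bracket}
2. bushing@(-2, 1) [-x clear] — {bracket, bushing}
3. cover@(-1, 0) [-x clear] — {bracket, bushing, cover}
4. shaft@(0, 0) [-y clear] — {bracket, bushing, cover, shaft}
5. gear@(1, 0) [-y clear] — {bracket, bushing, cover, gear, shaft}
6. base_plate@(1, 1) [+y clear] — {base_plate, bracket, bushing, cover, gear, shaft}
7. spacer@(1, 2) [+x clear] — {base_plate, bracket, bushing, cover, gear, shaft, spacer}
8. flange@(-2, 0) [-x clear] — {base_plate, bracket, bushing, cover, flange, gear, shaft, spacer}
9. cap@(0, 1) [+y clear] — {base_plate, bracket, bushing, cap, cover, flange, gear, shaft, spacer}
10. pin@(0, 2) [-x clear] — {base_plate, bracket, bushing, cap, cover, flange, gear, pin, shaft, spacer}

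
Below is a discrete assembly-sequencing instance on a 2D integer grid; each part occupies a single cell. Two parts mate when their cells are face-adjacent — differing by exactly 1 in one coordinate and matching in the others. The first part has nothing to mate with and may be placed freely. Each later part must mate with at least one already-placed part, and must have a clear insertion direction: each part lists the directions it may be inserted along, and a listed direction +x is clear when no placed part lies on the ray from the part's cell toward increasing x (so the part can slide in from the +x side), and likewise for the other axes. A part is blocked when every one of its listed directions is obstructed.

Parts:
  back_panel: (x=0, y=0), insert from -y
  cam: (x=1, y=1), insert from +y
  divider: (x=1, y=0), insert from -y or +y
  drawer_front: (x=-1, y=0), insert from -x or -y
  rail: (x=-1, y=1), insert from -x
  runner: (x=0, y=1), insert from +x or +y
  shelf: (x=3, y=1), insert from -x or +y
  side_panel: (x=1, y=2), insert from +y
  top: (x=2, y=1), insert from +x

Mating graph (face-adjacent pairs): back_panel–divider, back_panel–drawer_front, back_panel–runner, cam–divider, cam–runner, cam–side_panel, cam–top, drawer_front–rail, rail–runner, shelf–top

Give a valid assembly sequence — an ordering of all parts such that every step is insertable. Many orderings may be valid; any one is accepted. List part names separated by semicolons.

cam; top; side_panel; runner; divider; rail; shelf; back_panel; drawer_front

1. cam@(1, 1) [+y clear] — {cam}
2. top@(2, 1) [+x clear] — {cam, top}
3. side_panel@(1, 2) [+y clear] — {cam, side_panel, top}
4. runner@(0, 1) [+y clear] — {cam, runner, side_panel, top}
5. divider@(1, 0) [-y clear] — {cam, divider, runner, side_panel, top}
6. rail@(-1, 1) [-x clear] — {cam, divider, rail, runner, side_panel, top}
7. shelf@(3, 1) [+y clear] — {cam, divider, rail, runner, shelf, side_panel, top}
8. back_panel@(0, 0) [-y clear] — {back_panel, cam, divider, rail, runner, shelf, side_panel, top}
9. drawer_front@(-1, 0) [-x clear] — {back_panel, cam, divider, drawer_front, rail, runner, shelf, side_panel, top}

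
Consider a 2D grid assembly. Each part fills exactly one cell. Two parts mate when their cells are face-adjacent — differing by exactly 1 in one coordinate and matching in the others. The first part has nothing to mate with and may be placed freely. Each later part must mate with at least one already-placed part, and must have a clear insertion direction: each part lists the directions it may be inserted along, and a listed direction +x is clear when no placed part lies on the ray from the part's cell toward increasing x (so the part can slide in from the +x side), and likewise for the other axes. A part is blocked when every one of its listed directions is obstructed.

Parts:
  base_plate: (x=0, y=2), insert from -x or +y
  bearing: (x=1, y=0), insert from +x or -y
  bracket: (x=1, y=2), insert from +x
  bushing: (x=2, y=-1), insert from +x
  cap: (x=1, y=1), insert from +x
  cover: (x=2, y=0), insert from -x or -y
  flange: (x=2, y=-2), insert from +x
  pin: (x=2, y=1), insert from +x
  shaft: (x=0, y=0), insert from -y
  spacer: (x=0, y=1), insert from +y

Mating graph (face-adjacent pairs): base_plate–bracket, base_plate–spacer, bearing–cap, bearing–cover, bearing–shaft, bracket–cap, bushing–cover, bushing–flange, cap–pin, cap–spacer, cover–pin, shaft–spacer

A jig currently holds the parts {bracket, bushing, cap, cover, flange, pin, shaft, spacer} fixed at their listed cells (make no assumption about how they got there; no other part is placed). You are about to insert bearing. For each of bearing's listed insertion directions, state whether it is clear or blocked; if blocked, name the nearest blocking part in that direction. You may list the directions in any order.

+x: nearest on ray is cover@(2, 0) ⇒ blocked
-y: ray from bearing(1, 0) has no placed part ⇒ clear

+x: blocked by cover; -y: clear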